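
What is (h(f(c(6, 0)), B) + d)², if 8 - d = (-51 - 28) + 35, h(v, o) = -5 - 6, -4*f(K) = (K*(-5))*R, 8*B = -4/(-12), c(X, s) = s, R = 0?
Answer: 1681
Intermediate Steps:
B = 1/24 (B = (-4/(-12))/8 = (-4*(-1/12))/8 = (⅛)*(⅓) = 1/24 ≈ 0.041667)
f(K) = 0 (f(K) = -K*(-5)*0/4 = -(-5*K)*0/4 = -¼*0 = 0)
h(v, o) = -11
d = 52 (d = 8 - ((-51 - 28) + 35) = 8 - (-79 + 35) = 8 - 1*(-44) = 8 + 44 = 52)
(h(f(c(6, 0)), B) + d)² = (-11 + 52)² = 41² = 1681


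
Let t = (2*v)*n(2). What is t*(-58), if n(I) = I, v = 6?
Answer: -1392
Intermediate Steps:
t = 24 (t = (2*6)*2 = 12*2 = 24)
t*(-58) = 24*(-58) = -1392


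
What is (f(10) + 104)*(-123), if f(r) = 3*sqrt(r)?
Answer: -12792 - 369*sqrt(10) ≈ -13959.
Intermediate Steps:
(f(10) + 104)*(-123) = (3*sqrt(10) + 104)*(-123) = (104 + 3*sqrt(10))*(-123) = -12792 - 369*sqrt(10)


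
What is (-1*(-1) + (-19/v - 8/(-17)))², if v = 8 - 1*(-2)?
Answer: 5329/28900 ≈ 0.18439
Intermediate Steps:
v = 10 (v = 8 + 2 = 10)
(-1*(-1) + (-19/v - 8/(-17)))² = (-1*(-1) + (-19/10 - 8/(-17)))² = (1 + (-19*⅒ - 8*(-1/17)))² = (1 + (-19/10 + 8/17))² = (1 - 243/170)² = (-73/170)² = 5329/28900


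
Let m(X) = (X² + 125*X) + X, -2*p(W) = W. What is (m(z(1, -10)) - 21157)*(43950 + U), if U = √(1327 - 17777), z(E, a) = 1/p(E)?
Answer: -940749750 - 107025*I*√658 ≈ -9.4075e+8 - 2.7454e+6*I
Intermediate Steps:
p(W) = -W/2
z(E, a) = -2/E (z(E, a) = 1/(-E/2) = -2/E)
m(X) = X² + 126*X
U = 5*I*√658 (U = √(-16450) = 5*I*√658 ≈ 128.26*I)
(m(z(1, -10)) - 21157)*(43950 + U) = ((-2/1)*(126 - 2/1) - 21157)*(43950 + 5*I*√658) = ((-2*1)*(126 - 2*1) - 21157)*(43950 + 5*I*√658) = (-2*(126 - 2) - 21157)*(43950 + 5*I*√658) = (-2*124 - 21157)*(43950 + 5*I*√658) = (-248 - 21157)*(43950 + 5*I*√658) = -21405*(43950 + 5*I*√658) = -940749750 - 107025*I*√658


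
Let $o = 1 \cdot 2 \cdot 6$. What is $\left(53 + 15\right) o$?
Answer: $816$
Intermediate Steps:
$o = 12$ ($o = 2 \cdot 6 = 12$)
$\left(53 + 15\right) o = \left(53 + 15\right) 12 = 68 \cdot 12 = 816$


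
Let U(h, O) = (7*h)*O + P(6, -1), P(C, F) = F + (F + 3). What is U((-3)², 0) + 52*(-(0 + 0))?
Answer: 1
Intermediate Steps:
P(C, F) = 3 + 2*F (P(C, F) = F + (3 + F) = 3 + 2*F)
U(h, O) = 1 + 7*O*h (U(h, O) = (7*h)*O + (3 + 2*(-1)) = 7*O*h + (3 - 2) = 7*O*h + 1 = 1 + 7*O*h)
U((-3)², 0) + 52*(-(0 + 0)) = (1 + 7*0*(-3)²) + 52*(-(0 + 0)) = (1 + 7*0*9) + 52*(-1*0) = (1 + 0) + 52*0 = 1 + 0 = 1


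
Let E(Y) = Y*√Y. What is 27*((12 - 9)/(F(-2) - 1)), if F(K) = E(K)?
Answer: 81*I/(-I + 2*√2) ≈ -9.0 + 25.456*I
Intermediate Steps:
E(Y) = Y^(3/2)
F(K) = K^(3/2)
27*((12 - 9)/(F(-2) - 1)) = 27*((12 - 9)/((-2)^(3/2) - 1)) = 27*(3/(-2*I*√2 - 1)) = 27*(3/(-1 - 2*I*√2)) = 81/(-1 - 2*I*√2)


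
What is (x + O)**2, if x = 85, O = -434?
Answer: 121801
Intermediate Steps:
(x + O)**2 = (85 - 434)**2 = (-349)**2 = 121801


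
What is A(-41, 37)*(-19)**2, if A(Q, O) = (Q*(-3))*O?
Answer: 1642911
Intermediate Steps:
A(Q, O) = -3*O*Q (A(Q, O) = (-3*Q)*O = -3*O*Q)
A(-41, 37)*(-19)**2 = -3*37*(-41)*(-19)**2 = 4551*361 = 1642911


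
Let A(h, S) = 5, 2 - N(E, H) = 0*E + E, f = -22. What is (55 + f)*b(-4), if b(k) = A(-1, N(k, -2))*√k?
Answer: 330*I ≈ 330.0*I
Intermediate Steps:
N(E, H) = 2 - E (N(E, H) = 2 - (0*E + E) = 2 - (0 + E) = 2 - E)
b(k) = 5*√k
(55 + f)*b(-4) = (55 - 22)*(5*√(-4)) = 33*(5*(2*I)) = 33*(10*I) = 330*I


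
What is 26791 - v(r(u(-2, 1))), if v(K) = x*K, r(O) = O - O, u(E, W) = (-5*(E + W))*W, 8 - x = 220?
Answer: 26791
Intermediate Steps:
x = -212 (x = 8 - 1*220 = 8 - 220 = -212)
u(E, W) = W*(-5*E - 5*W) (u(E, W) = (-5*E - 5*W)*W = W*(-5*E - 5*W))
r(O) = 0
v(K) = -212*K
26791 - v(r(u(-2, 1))) = 26791 - (-212)*0 = 26791 - 1*0 = 26791 + 0 = 26791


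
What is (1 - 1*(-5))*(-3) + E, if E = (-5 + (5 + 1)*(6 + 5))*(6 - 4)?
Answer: 104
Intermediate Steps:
E = 122 (E = (-5 + 6*11)*2 = (-5 + 66)*2 = 61*2 = 122)
(1 - 1*(-5))*(-3) + E = (1 - 1*(-5))*(-3) + 122 = (1 + 5)*(-3) + 122 = 6*(-3) + 122 = -18 + 122 = 104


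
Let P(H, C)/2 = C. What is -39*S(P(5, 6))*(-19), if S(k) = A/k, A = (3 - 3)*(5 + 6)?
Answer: 0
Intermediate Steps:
P(H, C) = 2*C
A = 0 (A = 0*11 = 0)
S(k) = 0 (S(k) = 0/k = 0)
-39*S(P(5, 6))*(-19) = -39*0*(-19) = 0*(-19) = 0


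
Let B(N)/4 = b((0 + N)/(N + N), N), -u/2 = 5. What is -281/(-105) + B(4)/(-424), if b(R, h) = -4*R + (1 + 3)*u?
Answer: 17098/5565 ≈ 3.0724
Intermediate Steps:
u = -10 (u = -2*5 = -10)
b(R, h) = -40 - 4*R (b(R, h) = -4*R + (1 + 3)*(-10) = -4*R + 4*(-10) = -4*R - 40 = -40 - 4*R)
B(N) = -168 (B(N) = 4*(-40 - 4*(0 + N)/(N + N)) = 4*(-40 - 4*N/(2*N)) = 4*(-40 - 4*N*1/(2*N)) = 4*(-40 - 4*1/2) = 4*(-40 - 2) = 4*(-42) = -168)
-281/(-105) + B(4)/(-424) = -281/(-105) - 168/(-424) = -281*(-1/105) - 168*(-1/424) = 281/105 + 21/53 = 17098/5565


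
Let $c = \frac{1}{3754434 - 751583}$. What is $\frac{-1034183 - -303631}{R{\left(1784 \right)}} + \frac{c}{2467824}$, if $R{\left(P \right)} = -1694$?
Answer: $\frac{2706880634815238671}{6276700077991728} \approx 431.26$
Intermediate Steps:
$c = \frac{1}{3002851} \approx 3.3302 \cdot 10^{-7}$
$\frac{-1034183 - -303631}{R{\left(1784 \right)}} + \frac{c}{2467824} = \frac{-1034183 - -303631}{-1694} + \frac{1}{3002851 \cdot 2467824} = \left(-1034183 + 303631\right) \left(- \frac{1}{1694}\right) + \frac{1}{3002851} \cdot \frac{1}{2467824} = \left(-730552\right) \left(- \frac{1}{1694}\right) + \frac{1}{7410507766224} = \frac{365276}{847} + \frac{1}{7410507766224} = \frac{2706880634815238671}{6276700077991728}$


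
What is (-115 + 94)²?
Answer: 441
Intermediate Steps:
(-115 + 94)² = (-21)² = 441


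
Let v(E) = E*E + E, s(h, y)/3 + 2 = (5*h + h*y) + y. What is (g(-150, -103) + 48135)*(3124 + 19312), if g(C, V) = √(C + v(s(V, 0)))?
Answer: 1079956860 + 673080*√2671 ≈ 1.1147e+9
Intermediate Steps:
s(h, y) = -6 + 3*y + 15*h + 3*h*y (s(h, y) = -6 + 3*((5*h + h*y) + y) = -6 + 3*(y + 5*h + h*y) = -6 + (3*y + 15*h + 3*h*y) = -6 + 3*y + 15*h + 3*h*y)
v(E) = E + E² (v(E) = E² + E = E + E²)
g(C, V) = √(C + (-6 + 15*V)*(-5 + 15*V)) (g(C, V) = √(C + (-6 + 3*0 + 15*V + 3*V*0)*(1 + (-6 + 3*0 + 15*V + 3*V*0))) = √(C + (-6 + 0 + 15*V + 0)*(1 + (-6 + 0 + 15*V + 0))) = √(C + (-6 + 15*V)*(1 + (-6 + 15*V))) = √(C + (-6 + 15*V)*(-5 + 15*V)))
(g(-150, -103) + 48135)*(3124 + 19312) = (√(30 - 150 - 165*(-103) + 225*(-103)²) + 48135)*(3124 + 19312) = (√(30 - 150 + 16995 + 225*10609) + 48135)*22436 = (√(30 - 150 + 16995 + 2387025) + 48135)*22436 = (√2403900 + 48135)*22436 = (30*√2671 + 48135)*22436 = (48135 + 30*√2671)*22436 = 1079956860 + 673080*√2671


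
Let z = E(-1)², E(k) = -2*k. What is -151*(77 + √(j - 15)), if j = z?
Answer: -11627 - 151*I*√11 ≈ -11627.0 - 500.81*I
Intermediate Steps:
z = 4 (z = (-2*(-1))² = 2² = 4)
j = 4
-151*(77 + √(j - 15)) = -151*(77 + √(4 - 15)) = -151*(77 + √(-11)) = -151*(77 + I*√11) = -11627 - 151*I*√11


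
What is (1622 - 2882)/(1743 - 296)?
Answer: -1260/1447 ≈ -0.87077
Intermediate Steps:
(1622 - 2882)/(1743 - 296) = -1260/1447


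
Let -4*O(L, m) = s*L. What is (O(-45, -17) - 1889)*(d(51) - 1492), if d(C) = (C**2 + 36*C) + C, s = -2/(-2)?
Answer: -5625739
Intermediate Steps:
s = 1 (s = -2*(-1/2) = 1)
O(L, m) = -L/4
d(C) = C**2 + 37*C
(O(-45, -17) - 1889)*(d(51) - 1492) = (-1/4*(-45) - 1889)*(51*(37 + 51) - 1492) = (45/4 - 1889)*(51*88 - 1492) = -7511*(4488 - 1492)/4 = -7511/4*2996 = -5625739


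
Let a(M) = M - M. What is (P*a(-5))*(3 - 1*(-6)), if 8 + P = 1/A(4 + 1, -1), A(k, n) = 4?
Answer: 0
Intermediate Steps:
P = -31/4 (P = -8 + 1/4 = -8 + ¼ = -31/4 ≈ -7.7500)
a(M) = 0
(P*a(-5))*(3 - 1*(-6)) = (-31/4*0)*(3 - 1*(-6)) = 0*(3 + 6) = 0*9 = 0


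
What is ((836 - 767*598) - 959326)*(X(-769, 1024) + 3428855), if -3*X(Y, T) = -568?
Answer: -14578472253748/3 ≈ -4.8595e+12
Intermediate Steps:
X(Y, T) = 568/3 (X(Y, T) = -⅓*(-568) = 568/3)
((836 - 767*598) - 959326)*(X(-769, 1024) + 3428855) = ((836 - 767*598) - 959326)*(568/3 + 3428855) = ((836 - 458666) - 959326)*(10287133/3) = (-457830 - 959326)*(10287133/3) = -1417156*10287133/3 = -14578472253748/3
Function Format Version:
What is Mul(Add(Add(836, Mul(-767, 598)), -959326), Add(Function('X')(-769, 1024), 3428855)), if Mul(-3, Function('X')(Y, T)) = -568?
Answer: Rational(-14578472253748, 3) ≈ -4.8595e+12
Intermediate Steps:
Function('X')(Y, T) = Rational(568, 3) (Function('X')(Y, T) = Mul(Rational(-1, 3), -568) = Rational(568, 3))
Mul(Add(Add(836, Mul(-767, 598)), -959326), Add(Function('X')(-769, 1024), 3428855)) = Mul(Add(Add(836, Mul(-767, 598)), -959326), Add(Rational(568, 3), 3428855)) = Mul(Add(Add(836, -458666), -959326), Rational(10287133, 3)) = Mul(Add(-457830, -959326), Rational(10287133, 3)) = Mul(-1417156, Rational(10287133, 3)) = Rational(-14578472253748, 3)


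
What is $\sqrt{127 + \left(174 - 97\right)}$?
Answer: $2 \sqrt{51} \approx 14.283$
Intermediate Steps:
$\sqrt{127 + \left(174 - 97\right)} = \sqrt{127 + 77} = \sqrt{204} = 2 \sqrt{51}$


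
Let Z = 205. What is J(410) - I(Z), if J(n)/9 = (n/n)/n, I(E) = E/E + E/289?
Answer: -199939/118490 ≈ -1.6874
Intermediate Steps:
I(E) = 1 + E/289 (I(E) = 1 + E*(1/289) = 1 + E/289)
J(n) = 9/n (J(n) = 9*((n/n)/n) = 9*(1/n) = 9/n)
J(410) - I(Z) = 9/410 - (1 + (1/289)*205) = 9*(1/410) - (1 + 205/289) = 9/410 - 1*494/289 = 9/410 - 494/289 = -199939/118490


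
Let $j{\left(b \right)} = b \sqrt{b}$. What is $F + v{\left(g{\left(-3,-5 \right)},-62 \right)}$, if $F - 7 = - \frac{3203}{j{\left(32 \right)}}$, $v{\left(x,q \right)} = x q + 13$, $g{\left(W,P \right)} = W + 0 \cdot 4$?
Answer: $206 - \frac{3203 \sqrt{2}}{256} \approx 188.31$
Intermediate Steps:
$g{\left(W,P \right)} = W$ ($g{\left(W,P \right)} = W + 0 = W$)
$j{\left(b \right)} = b^{\frac{3}{2}}$
$v{\left(x,q \right)} = 13 + q x$ ($v{\left(x,q \right)} = q x + 13 = 13 + q x$)
$F = 7 - \frac{3203 \sqrt{2}}{256}$ ($F = 7 - \frac{3203}{32^{\frac{3}{2}}} = 7 - \frac{3203}{128 \sqrt{2}} = 7 - 3203 \frac{\sqrt{2}}{256} = 7 - \frac{3203 \sqrt{2}}{256} \approx -10.694$)
$F + v{\left(g{\left(-3,-5 \right)},-62 \right)} = \left(7 - \frac{3203 \sqrt{2}}{256}\right) + \left(13 - -186\right) = \left(7 - \frac{3203 \sqrt{2}}{256}\right) + \left(13 + 186\right) = \left(7 - \frac{3203 \sqrt{2}}{256}\right) + 199 = 206 - \frac{3203 \sqrt{2}}{256}$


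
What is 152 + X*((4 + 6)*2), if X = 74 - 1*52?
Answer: 592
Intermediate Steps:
X = 22 (X = 74 - 52 = 22)
152 + X*((4 + 6)*2) = 152 + 22*((4 + 6)*2) = 152 + 22*(10*2) = 152 + 22*20 = 152 + 440 = 592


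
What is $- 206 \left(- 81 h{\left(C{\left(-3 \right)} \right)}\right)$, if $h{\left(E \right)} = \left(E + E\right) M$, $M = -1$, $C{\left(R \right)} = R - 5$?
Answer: $266976$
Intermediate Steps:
$C{\left(R \right)} = -5 + R$ ($C{\left(R \right)} = R - 5 = -5 + R$)
$h{\left(E \right)} = - 2 E$ ($h{\left(E \right)} = \left(E + E\right) \left(-1\right) = 2 E \left(-1\right) = - 2 E$)
$- 206 \left(- 81 h{\left(C{\left(-3 \right)} \right)}\right) = - 206 \left(- 81 \left(- 2 \left(-5 - 3\right)\right)\right) = - 206 \left(- 81 \left(\left(-2\right) \left(-8\right)\right)\right) = - 206 \left(\left(-81\right) 16\right) = \left(-206\right) \left(-1296\right) = 266976$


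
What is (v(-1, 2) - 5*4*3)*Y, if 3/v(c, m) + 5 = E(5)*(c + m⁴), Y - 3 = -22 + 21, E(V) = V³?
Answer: -112197/935 ≈ -120.00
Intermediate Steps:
Y = 2 (Y = 3 + (-22 + 21) = 3 - 1 = 2)
v(c, m) = 3/(-5 + 125*c + 125*m⁴) (v(c, m) = 3/(-5 + 5³*(c + m⁴)) = 3/(-5 + 125*(c + m⁴)) = 3/(-5 + (125*c + 125*m⁴)) = 3/(-5 + 125*c + 125*m⁴))
(v(-1, 2) - 5*4*3)*Y = (3/(5*(-1 + 25*(-1) + 25*2⁴)) - 5*4*3)*2 = (3/(5*(-1 - 25 + 25*16)) - 20*3)*2 = (3/(5*(-1 - 25 + 400)) - 60)*2 = ((⅗)/374 - 60)*2 = ((⅗)*(1/374) - 60)*2 = (3/1870 - 60)*2 = -112197/1870*2 = -112197/935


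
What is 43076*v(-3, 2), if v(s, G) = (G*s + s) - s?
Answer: -258456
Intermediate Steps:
v(s, G) = G*s (v(s, G) = (s + G*s) - s = G*s)
43076*v(-3, 2) = 43076*(2*(-3)) = 43076*(-6) = -258456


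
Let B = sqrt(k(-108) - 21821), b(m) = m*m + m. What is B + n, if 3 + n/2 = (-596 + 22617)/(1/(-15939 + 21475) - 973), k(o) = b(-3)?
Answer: -276135674/5386527 + I*sqrt(21815) ≈ -51.264 + 147.7*I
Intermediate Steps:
b(m) = m + m**2 (b(m) = m**2 + m = m + m**2)
k(o) = 6 (k(o) = -3*(1 - 3) = -3*(-2) = 6)
B = I*sqrt(21815) (B = sqrt(6 - 21821) = sqrt(-21815) = I*sqrt(21815) ≈ 147.7*I)
n = -276135674/5386527 (n = -6 + 2*((-596 + 22617)/(1/(-15939 + 21475) - 973)) = -6 + 2*(22021/(1/5536 - 973)) = -6 + 2*(22021/(-5386527/5536)) = -6 + 2*(22021*(-5536/5386527)) = -6 + 2*(-121908256/5386527) = -6 - 243816512/5386527 = -276135674/5386527 ≈ -51.264)
B + n = I*sqrt(21815) - 276135674/5386527 = -276135674/5386527 + I*sqrt(21815)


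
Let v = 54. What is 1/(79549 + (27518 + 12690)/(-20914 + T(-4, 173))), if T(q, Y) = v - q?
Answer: 2607/207379217 ≈ 1.2571e-5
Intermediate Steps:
T(q, Y) = 54 - q
1/(79549 + (27518 + 12690)/(-20914 + T(-4, 173))) = 1/(79549 + (27518 + 12690)/(-20914 + (54 - 1*(-4)))) = 1/(79549 + 40208/(-20914 + (54 + 4))) = 1/(79549 + 40208/(-20914 + 58)) = 1/(79549 + 40208/(-20856)) = 1/(79549 + 40208*(-1/20856)) = 1/(79549 - 5026/2607) = 1/(207379217/2607) = 2607/207379217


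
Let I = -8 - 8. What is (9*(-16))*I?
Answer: 2304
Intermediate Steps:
I = -16
(9*(-16))*I = (9*(-16))*(-16) = -144*(-16) = 2304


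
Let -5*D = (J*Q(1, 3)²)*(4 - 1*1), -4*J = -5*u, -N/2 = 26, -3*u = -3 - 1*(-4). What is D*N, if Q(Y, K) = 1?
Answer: -13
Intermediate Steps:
u = -⅓ (u = -(-3 - 1*(-4))/3 = -(-3 + 4)/3 = -⅓*1 = -⅓ ≈ -0.33333)
N = -52 (N = -2*26 = -52)
J = -5/12 (J = -(-5)*(-1)/(4*3) = -¼*5/3 = -5/12 ≈ -0.41667)
D = ¼ (D = -(-5/12*1²)*(4 - 1*1)/5 = -(-5/12*1)*(4 - 1)/5 = -(-1)*3/12 = -⅕*(-5/4) = ¼ ≈ 0.25000)
D*N = (¼)*(-52) = -13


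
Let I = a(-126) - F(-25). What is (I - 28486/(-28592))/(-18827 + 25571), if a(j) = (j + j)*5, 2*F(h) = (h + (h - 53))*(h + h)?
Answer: -54810917/96412224 ≈ -0.56851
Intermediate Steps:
F(h) = h*(-53 + 2*h) (F(h) = ((h + (h - 53))*(h + h))/2 = ((h + (-53 + h))*(2*h))/2 = ((-53 + 2*h)*(2*h))/2 = (2*h*(-53 + 2*h))/2 = h*(-53 + 2*h))
a(j) = 10*j (a(j) = (2*j)*5 = 10*j)
I = -3835 (I = 10*(-126) - (-25)*(-53 + 2*(-25)) = -1260 - (-25)*(-53 - 50) = -1260 - (-25)*(-103) = -1260 - 1*2575 = -1260 - 2575 = -3835)
(I - 28486/(-28592))/(-18827 + 25571) = (-3835 - 28486/(-28592))/(-18827 + 25571) = (-3835 - 28486*(-1/28592))/6744 = (-3835 + 14243/14296)*(1/6744) = -54810917/14296*1/6744 = -54810917/96412224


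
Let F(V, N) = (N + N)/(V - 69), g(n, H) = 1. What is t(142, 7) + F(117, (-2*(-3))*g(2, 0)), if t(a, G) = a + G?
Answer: 597/4 ≈ 149.25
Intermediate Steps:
t(a, G) = G + a
F(V, N) = 2*N/(-69 + V) (F(V, N) = (2*N)/(-69 + V) = 2*N/(-69 + V))
t(142, 7) + F(117, (-2*(-3))*g(2, 0)) = (7 + 142) + 2*(-2*(-3)*1)/(-69 + 117) = 149 + 2*(6*1)/48 = 149 + 2*6*(1/48) = 149 + ¼ = 597/4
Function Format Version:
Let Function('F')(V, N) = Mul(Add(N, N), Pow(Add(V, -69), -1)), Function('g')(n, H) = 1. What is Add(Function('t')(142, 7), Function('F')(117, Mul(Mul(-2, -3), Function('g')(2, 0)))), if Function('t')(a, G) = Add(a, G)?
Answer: Rational(597, 4) ≈ 149.25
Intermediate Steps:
Function('t')(a, G) = Add(G, a)
Function('F')(V, N) = Mul(2, N, Pow(Add(-69, V), -1)) (Function('F')(V, N) = Mul(Mul(2, N), Pow(Add(-69, V), -1)) = Mul(2, N, Pow(Add(-69, V), -1)))
Add(Function('t')(142, 7), Function('F')(117, Mul(Mul(-2, -3), Function('g')(2, 0)))) = Add(Add(7, 142), Mul(2, Mul(Mul(-2, -3), 1), Pow(Add(-69, 117), -1))) = Add(149, Mul(2, Mul(6, 1), Pow(48, -1))) = Add(149, Mul(2, 6, Rational(1, 48))) = Add(149, Rational(1, 4)) = Rational(597, 4)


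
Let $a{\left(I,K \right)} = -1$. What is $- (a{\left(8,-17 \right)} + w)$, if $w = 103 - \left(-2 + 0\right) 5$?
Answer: $-112$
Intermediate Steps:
$w = 113$ ($w = 103 - \left(-2\right) 5 = 103 - -10 = 103 + 10 = 113$)
$- (a{\left(8,-17 \right)} + w) = - (-1 + 113) = \left(-1\right) 112 = -112$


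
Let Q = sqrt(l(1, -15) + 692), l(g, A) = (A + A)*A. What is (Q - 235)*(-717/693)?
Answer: 56165/231 - 239*sqrt(1142)/231 ≈ 208.17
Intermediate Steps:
l(g, A) = 2*A**2 (l(g, A) = (2*A)*A = 2*A**2)
Q = sqrt(1142) (Q = sqrt(2*(-15)**2 + 692) = sqrt(2*225 + 692) = sqrt(450 + 692) = sqrt(1142) ≈ 33.793)
(Q - 235)*(-717/693) = (sqrt(1142) - 235)*(-717/693) = (-235 + sqrt(1142))*(-717*1/693) = (-235 + sqrt(1142))*(-239/231) = 56165/231 - 239*sqrt(1142)/231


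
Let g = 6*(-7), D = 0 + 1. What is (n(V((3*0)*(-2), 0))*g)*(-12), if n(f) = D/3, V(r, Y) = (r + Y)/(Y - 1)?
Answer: 168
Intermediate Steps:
D = 1
g = -42
V(r, Y) = (Y + r)/(-1 + Y)
n(f) = 1/3
(n(V((3*0)*(-2), 0))*g)*(-12) = ((1/3)*(-42))*(-12) = -14*(-12) = 168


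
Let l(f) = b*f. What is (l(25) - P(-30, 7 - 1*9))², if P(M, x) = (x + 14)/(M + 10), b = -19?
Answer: 5626384/25 ≈ 2.2506e+5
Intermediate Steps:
l(f) = -19*f
P(M, x) = (14 + x)/(10 + M)
(l(25) - P(-30, 7 - 1*9))² = (-19*25 - (14 + (7 - 1*9))/(10 - 30))² = (-475 - (14 + (7 - 9))/(-20))² = (-475 - (-1)*(14 - 2)/20)² = (-475 - (-1)*12/20)² = (-475 - 1*(-⅗))² = (-475 + ⅗)² = (-2372/5)² = 5626384/25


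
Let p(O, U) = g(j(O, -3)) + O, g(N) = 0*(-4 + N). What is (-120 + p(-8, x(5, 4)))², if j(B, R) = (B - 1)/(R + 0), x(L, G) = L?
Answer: 16384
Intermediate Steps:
j(B, R) = (-1 + B)/R
g(N) = 0
p(O, U) = O (p(O, U) = 0 + O = O)
(-120 + p(-8, x(5, 4)))² = (-120 - 8)² = (-128)² = 16384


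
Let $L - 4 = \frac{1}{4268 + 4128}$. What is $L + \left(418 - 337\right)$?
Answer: $\frac{713661}{8396} \approx 85.0$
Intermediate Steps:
$L = \frac{33585}{8396}$ ($L = 4 + \frac{1}{4268 + 4128} = 4 + \frac{1}{8396} = \frac{33585}{8396} \approx 4.0001$)
$L + \left(418 - 337\right) = \frac{33585}{8396} + \left(418 - 337\right) = \frac{33585}{8396} + 81 = \frac{713661}{8396}$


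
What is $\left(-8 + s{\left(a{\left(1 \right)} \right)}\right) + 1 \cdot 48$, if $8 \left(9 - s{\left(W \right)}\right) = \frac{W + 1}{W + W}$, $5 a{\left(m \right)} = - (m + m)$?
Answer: $\frac{1571}{32} \approx 49.094$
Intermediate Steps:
$a{\left(m \right)} = - \frac{2 m}{5}$ ($a{\left(m \right)} = \frac{\left(-1\right) \left(m + m\right)}{5} = \frac{\left(-1\right) 2 m}{5} = \frac{\left(-2\right) m}{5} = - \frac{2 m}{5}$)
$s{\left(W \right)} = 9 - \frac{1 + W}{16 W}$ ($s{\left(W \right)} = 9 - \frac{\left(W + 1\right) \frac{1}{W + W}}{8} = 9 - \frac{\left(1 + W\right) \frac{1}{2 W}}{8} = 9 - \frac{\frac{1}{2} \frac{1}{W} \left(1 + W\right)}{8} = 9 - \frac{1 + W}{16 W}$)
$\left(-8 + s{\left(a{\left(1 \right)} \right)}\right) + 1 \cdot 48 = \left(-8 + \frac{-1 + 143 \left(\left(- \frac{2}{5}\right) 1\right)}{16 \left(\left(- \frac{2}{5}\right) 1\right)}\right) + 1 \cdot 48 = \left(-8 + \frac{-1 + 143 \left(- \frac{2}{5}\right)}{16 \left(- \frac{2}{5}\right)}\right) + 48 = \left(-8 + \frac{1}{16} \left(- \frac{5}{2}\right) \left(-1 - \frac{286}{5}\right)\right) + 48 = \left(-8 + \frac{1}{16} \left(- \frac{5}{2}\right) \left(- \frac{291}{5}\right)\right) + 48 = \left(-8 + \frac{291}{32}\right) + 48 = \frac{35}{32} + 48 = \frac{1571}{32}$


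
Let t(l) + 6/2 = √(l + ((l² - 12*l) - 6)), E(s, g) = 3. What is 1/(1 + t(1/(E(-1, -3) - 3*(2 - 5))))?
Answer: -288/1571 - 12*I*√995/1571 ≈ -0.18332 - 0.24094*I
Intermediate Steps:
t(l) = -3 + √(-6 + l² - 11*l) (t(l) = -3 + √(l + ((l² - 12*l) - 6)) = -3 + √(l + (-6 + l² - 12*l)) = -3 + √(-6 + l² - 11*l))
1/(1 + t(1/(E(-1, -3) - 3*(2 - 5)))) = 1/(1 + (-3 + √(-6 + (1/(3 - 3*(2 - 5)))² - 11/(3 - 3*(2 - 5))))) = 1/(1 + (-3 + √(-6 + (1/(3 - 3*(-3)))² - 11/(3 - 3*(-3))))) = 1/(1 + (-3 + √(-6 + (1/(3 + 9))² - 11/(3 + 9)))) = 1/(1 + (-3 + √(-6 + (1/12)² - 11/12))) = 1/(1 + (-3 + √(-6 + (1/12)² - 11*1/12))) = 1/(1 + (-3 + √(-6 + 1/144 - 11/12))) = 1/(1 + (-3 + √(-995/144))) = 1/(1 + (-3 + I*√995/12)) = 1/(-2 + I*√995/12)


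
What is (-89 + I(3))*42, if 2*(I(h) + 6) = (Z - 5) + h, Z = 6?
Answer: -3906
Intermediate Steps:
I(h) = -11/2 + h/2 (I(h) = -6 + ((6 - 5) + h)/2 = -6 + (1 + h)/2 = -6 + (½ + h/2) = -11/2 + h/2)
(-89 + I(3))*42 = (-89 + (-11/2 + (½)*3))*42 = (-89 + (-11/2 + 3/2))*42 = (-89 - 4)*42 = -93*42 = -3906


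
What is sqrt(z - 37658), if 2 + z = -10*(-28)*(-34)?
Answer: 2*I*sqrt(11795) ≈ 217.21*I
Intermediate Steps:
z = -9522 (z = -2 - 10*(-28)*(-34) = -2 + 280*(-34) = -2 - 9520 = -9522)
sqrt(z - 37658) = sqrt(-9522 - 37658) = sqrt(-47180) = 2*I*sqrt(11795)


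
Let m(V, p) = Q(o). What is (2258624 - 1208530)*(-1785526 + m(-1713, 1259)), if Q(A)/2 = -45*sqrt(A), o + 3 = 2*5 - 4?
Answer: -1874970139444 - 94508460*sqrt(3) ≈ -1.8751e+12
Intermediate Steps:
o = 3 (o = -3 + (2*5 - 4) = -3 + (10 - 4) = -3 + 6 = 3)
Q(A) = -90*sqrt(A) (Q(A) = 2*(-45*sqrt(A)) = -90*sqrt(A))
m(V, p) = -90*sqrt(3)
(2258624 - 1208530)*(-1785526 + m(-1713, 1259)) = (2258624 - 1208530)*(-1785526 - 90*sqrt(3)) = 1050094*(-1785526 - 90*sqrt(3)) = -1874970139444 - 94508460*sqrt(3)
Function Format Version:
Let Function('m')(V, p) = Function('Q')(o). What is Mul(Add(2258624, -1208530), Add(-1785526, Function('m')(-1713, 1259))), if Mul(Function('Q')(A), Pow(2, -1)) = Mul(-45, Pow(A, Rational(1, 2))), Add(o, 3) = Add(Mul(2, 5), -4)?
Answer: Add(-1874970139444, Mul(-94508460, Pow(3, Rational(1, 2)))) ≈ -1.8751e+12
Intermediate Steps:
o = 3 (o = Add(-3, Add(Mul(2, 5), -4)) = Add(-3, Add(10, -4)) = Add(-3, 6) = 3)
Function('Q')(A) = Mul(-90, Pow(A, Rational(1, 2))) (Function('Q')(A) = Mul(2, Mul(-45, Pow(A, Rational(1, 2)))) = Mul(-90, Pow(A, Rational(1, 2))))
Function('m')(V, p) = Mul(-90, Pow(3, Rational(1, 2)))
Mul(Add(2258624, -1208530), Add(-1785526, Function('m')(-1713, 1259))) = Mul(Add(2258624, -1208530), Add(-1785526, Mul(-90, Pow(3, Rational(1, 2))))) = Mul(1050094, Add(-1785526, Mul(-90, Pow(3, Rational(1, 2))))) = Add(-1874970139444, Mul(-94508460, Pow(3, Rational(1, 2))))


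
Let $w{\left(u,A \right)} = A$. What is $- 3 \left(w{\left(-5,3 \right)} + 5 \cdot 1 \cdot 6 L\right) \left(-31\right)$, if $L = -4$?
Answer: $-10881$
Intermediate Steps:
$- 3 \left(w{\left(-5,3 \right)} + 5 \cdot 1 \cdot 6 L\right) \left(-31\right) = - 3 \left(3 + 5 \cdot 1 \cdot 6 \left(-4\right)\right) \left(-31\right) = - 3 \left(3 + 5 \cdot 6 \left(-4\right)\right) \left(-31\right) = - 3 \left(3 + 30 \left(-4\right)\right) \left(-31\right) = - 3 \left(3 - 120\right) \left(-31\right) = \left(-3\right) \left(-117\right) \left(-31\right) = 351 \left(-31\right) = -10881$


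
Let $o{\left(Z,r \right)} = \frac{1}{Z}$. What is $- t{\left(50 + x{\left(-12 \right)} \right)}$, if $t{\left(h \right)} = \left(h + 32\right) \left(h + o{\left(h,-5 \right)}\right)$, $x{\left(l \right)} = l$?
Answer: $- \frac{50575}{19} \approx -2661.8$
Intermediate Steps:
$t{\left(h \right)} = \left(32 + h\right) \left(h + \frac{1}{h}\right)$ ($t{\left(h \right)} = \left(h + 32\right) \left(h + \frac{1}{h}\right) = \left(32 + h\right) \left(h + \frac{1}{h}\right)$)
$- t{\left(50 + x{\left(-12 \right)} \right)} = - (1 + \left(50 - 12\right)^{2} + 32 \left(50 - 12\right) + \frac{32}{50 - 12}) = - (1 + 38^{2} + 32 \cdot 38 + \frac{32}{38}) = - (1 + 1444 + 1216 + 32 \cdot \frac{1}{38}) = - (1 + 1444 + 1216 + \frac{16}{19}) = \left(-1\right) \frac{50575}{19} = - \frac{50575}{19}$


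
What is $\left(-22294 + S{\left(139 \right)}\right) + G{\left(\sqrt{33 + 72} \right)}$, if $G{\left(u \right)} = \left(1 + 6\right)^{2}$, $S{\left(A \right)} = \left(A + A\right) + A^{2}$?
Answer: $-2646$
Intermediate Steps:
$S{\left(A \right)} = A^{2} + 2 A$ ($S{\left(A \right)} = 2 A + A^{2} = A^{2} + 2 A$)
$G{\left(u \right)} = 49$ ($G{\left(u \right)} = 7^{2} = 49$)
$\left(-22294 + S{\left(139 \right)}\right) + G{\left(\sqrt{33 + 72} \right)} = \left(-22294 + 139 \left(2 + 139\right)\right) + 49 = \left(-22294 + 139 \cdot 141\right) + 49 = \left(-22294 + 19599\right) + 49 = -2695 + 49 = -2646$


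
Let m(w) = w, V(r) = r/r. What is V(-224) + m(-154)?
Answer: -153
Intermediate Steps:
V(r) = 1
V(-224) + m(-154) = 1 - 154 = -153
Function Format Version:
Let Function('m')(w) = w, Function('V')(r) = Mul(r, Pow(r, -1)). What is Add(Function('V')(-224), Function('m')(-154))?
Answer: -153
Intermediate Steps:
Function('V')(r) = 1
Add(Function('V')(-224), Function('m')(-154)) = Add(1, -154) = -153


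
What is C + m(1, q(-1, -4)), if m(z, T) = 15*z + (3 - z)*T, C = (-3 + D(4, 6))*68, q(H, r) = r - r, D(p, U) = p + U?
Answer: 491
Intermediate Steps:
D(p, U) = U + p
q(H, r) = 0
C = 476 (C = (-3 + (6 + 4))*68 = (-3 + 10)*68 = 7*68 = 476)
m(z, T) = 15*z + T*(3 - z)
C + m(1, q(-1, -4)) = 476 + (3*0 + 15*1 - 1*0*1) = 476 + (0 + 15 + 0) = 476 + 15 = 491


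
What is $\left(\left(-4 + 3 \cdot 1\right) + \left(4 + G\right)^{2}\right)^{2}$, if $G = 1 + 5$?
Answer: $9801$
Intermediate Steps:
$G = 6$
$\left(\left(-4 + 3 \cdot 1\right) + \left(4 + G\right)^{2}\right)^{2} = \left(\left(-4 + 3 \cdot 1\right) + \left(4 + 6\right)^{2}\right)^{2} = \left(\left(-4 + 3\right) + 10^{2}\right)^{2} = \left(-1 + 100\right)^{2} = 99^{2} = 9801$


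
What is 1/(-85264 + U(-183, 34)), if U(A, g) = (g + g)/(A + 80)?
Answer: -103/8782260 ≈ -1.1728e-5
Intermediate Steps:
U(A, g) = 2*g/(80 + A) (U(A, g) = (2*g)/(80 + A) = 2*g/(80 + A))
1/(-85264 + U(-183, 34)) = 1/(-85264 + 2*34/(80 - 183)) = 1/(-85264 + 2*34/(-103)) = 1/(-85264 + 2*34*(-1/103)) = 1/(-85264 - 68/103) = 1/(-8782260/103) = -103/8782260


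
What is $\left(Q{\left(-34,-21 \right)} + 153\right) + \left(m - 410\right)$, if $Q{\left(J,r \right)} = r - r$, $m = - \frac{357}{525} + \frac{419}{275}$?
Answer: $- \frac{70443}{275} \approx -256.16$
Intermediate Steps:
$m = \frac{232}{275}$ ($m = \left(-357\right) \frac{1}{525} + 419 \cdot \frac{1}{275} = - \frac{17}{25} + \frac{419}{275} = \frac{232}{275} \approx 0.84364$)
$Q{\left(J,r \right)} = 0$
$\left(Q{\left(-34,-21 \right)} + 153\right) + \left(m - 410\right) = \left(0 + 153\right) + \left(\frac{232}{275} - 410\right) = 153 + \left(\frac{232}{275} - 410\right) = 153 - \frac{112518}{275} = - \frac{70443}{275}$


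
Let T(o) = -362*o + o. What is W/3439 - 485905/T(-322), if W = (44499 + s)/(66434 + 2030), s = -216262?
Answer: -430169845111/102890643152 ≈ -4.1808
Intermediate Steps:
T(o) = -361*o
W = -171763/68464 (W = (44499 - 216262)/(66434 + 2030) = -171763/68464 ≈ -2.5088)
W/3439 - 485905/T(-322) = -171763/68464/3439 - 485905/((-361*(-322))) = -171763/68464*1/3439 - 485905/116242 = -171763/235447696 - 485905*1/116242 = -171763/235447696 - 69415/16606 = -430169845111/102890643152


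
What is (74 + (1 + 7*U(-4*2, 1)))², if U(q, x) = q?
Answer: 361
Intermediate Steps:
(74 + (1 + 7*U(-4*2, 1)))² = (74 + (1 + 7*(-4*2)))² = (74 + (1 + 7*(-8)))² = (74 + (1 - 56))² = (74 - 55)² = 19² = 361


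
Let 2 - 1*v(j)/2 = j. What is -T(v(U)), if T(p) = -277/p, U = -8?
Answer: 277/20 ≈ 13.850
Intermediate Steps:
v(j) = 4 - 2*j
-T(v(U)) = -(-277)/(4 - 2*(-8)) = -(-277)/(4 + 16) = -(-277)/20 = -1*(-277/20) = 277/20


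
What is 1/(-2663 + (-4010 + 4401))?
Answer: -1/2272 ≈ -0.00044014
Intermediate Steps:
1/(-2663 + (-4010 + 4401)) = 1/(-2663 + 391) = 1/(-2272) = -1/2272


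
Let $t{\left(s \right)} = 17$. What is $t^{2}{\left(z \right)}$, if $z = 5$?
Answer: $289$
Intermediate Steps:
$t^{2}{\left(z \right)} = 17^{2} = 289$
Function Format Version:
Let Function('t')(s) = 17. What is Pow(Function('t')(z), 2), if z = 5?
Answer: 289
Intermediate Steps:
Pow(Function('t')(z), 2) = Pow(17, 2) = 289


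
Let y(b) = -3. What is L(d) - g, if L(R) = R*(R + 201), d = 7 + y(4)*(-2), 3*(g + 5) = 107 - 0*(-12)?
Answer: 8254/3 ≈ 2751.3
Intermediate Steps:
g = 92/3 (g = -5 + (107 - 0*(-12))/3 = -5 + (107 - 78*0)/3 = -5 + (107 + 0)/3 = -5 + (⅓)*107 = -5 + 107/3 = 92/3 ≈ 30.667)
d = 13 (d = 7 - 3*(-2) = 7 + 6 = 13)
L(R) = R*(201 + R)
L(d) - g = 13*(201 + 13) - 1*92/3 = 13*214 - 92/3 = 2782 - 92/3 = 8254/3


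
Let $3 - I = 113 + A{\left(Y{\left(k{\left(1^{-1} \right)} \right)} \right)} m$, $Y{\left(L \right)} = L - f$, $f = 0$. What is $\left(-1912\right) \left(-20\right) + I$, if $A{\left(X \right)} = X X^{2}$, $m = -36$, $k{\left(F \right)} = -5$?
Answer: $33630$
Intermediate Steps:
$Y{\left(L \right)} = L$ ($Y{\left(L \right)} = L - 0 = L + 0 = L$)
$A{\left(X \right)} = X^{3}$
$I = -4610$ ($I = 3 - \left(113 + \left(-5\right)^{3} \left(-36\right)\right) = 3 - \left(113 - -4500\right) = 3 - \left(113 + 4500\right) = 3 - 4613 = -4610$)
$\left(-1912\right) \left(-20\right) + I = \left(-1912\right) \left(-20\right) - 4610 = 38240 - 4610 = 33630$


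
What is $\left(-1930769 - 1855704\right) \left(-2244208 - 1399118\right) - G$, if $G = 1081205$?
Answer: $13795354447993$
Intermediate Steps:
$\left(-1930769 - 1855704\right) \left(-2244208 - 1399118\right) - G = \left(-1930769 - 1855704\right) \left(-2244208 - 1399118\right) - 1081205 = \left(-3786473\right) \left(-3643326\right) - 1081205 = 13795355529198 - 1081205 = 13795354447993$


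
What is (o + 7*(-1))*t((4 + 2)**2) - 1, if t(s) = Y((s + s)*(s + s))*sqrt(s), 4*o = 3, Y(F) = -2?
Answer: 74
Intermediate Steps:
o = 3/4 (o = (1/4)*3 = 3/4 ≈ 0.75000)
t(s) = -2*sqrt(s)
(o + 7*(-1))*t((4 + 2)**2) - 1 = (3/4 + 7*(-1))*(-2*sqrt((4 + 2)**2)) - 1 = (3/4 - 7)*(-2*sqrt(6**2)) - 1 = -(-25)*sqrt(36)/2 - 1 = -(-25)*6/2 - 1 = -25/4*(-12) - 1 = 75 - 1 = 74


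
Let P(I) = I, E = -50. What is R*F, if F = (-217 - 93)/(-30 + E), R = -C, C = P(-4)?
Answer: 31/2 ≈ 15.500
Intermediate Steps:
C = -4
R = 4 (R = -1*(-4) = 4)
F = 31/8 (F = (-217 - 93)/(-30 - 50) = -310/(-80) = -310*(-1/80) = 31/8 ≈ 3.8750)
R*F = 4*(31/8) = 31/2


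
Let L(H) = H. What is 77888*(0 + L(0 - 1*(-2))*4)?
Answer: 623104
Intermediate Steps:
77888*(0 + L(0 - 1*(-2))*4) = 77888*(0 + (0 - 1*(-2))*4) = 77888*(0 + (0 + 2)*4) = 77888*(0 + 2*4) = 77888*(0 + 8) = 77888*8 = 623104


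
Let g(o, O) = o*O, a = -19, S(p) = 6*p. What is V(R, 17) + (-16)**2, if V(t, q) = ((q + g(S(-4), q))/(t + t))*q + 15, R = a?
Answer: 16945/38 ≈ 445.92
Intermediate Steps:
R = -19
g(o, O) = O*o
V(t, q) = 15 - 23*q**2/(2*t) (V(t, q) = ((q + q*(6*(-4)))/(t + t))*q + 15 = ((q + q*(-24))/((2*t)))*q + 15 = ((q - 24*q)*(1/(2*t)))*q + 15 = ((-23*q)*(1/(2*t)))*q + 15 = (-23*q/(2*t))*q + 15 = -23*q**2/(2*t) + 15 = 15 - 23*q**2/(2*t))
V(R, 17) + (-16)**2 = (15 - 23/2*17**2/(-19)) + (-16)**2 = (15 - 23/2*289*(-1/19)) + 256 = (15 + 6647/38) + 256 = 7217/38 + 256 = 16945/38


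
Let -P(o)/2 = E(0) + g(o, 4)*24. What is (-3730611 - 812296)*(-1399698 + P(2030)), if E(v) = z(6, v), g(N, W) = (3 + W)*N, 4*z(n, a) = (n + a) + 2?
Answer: 9457342020274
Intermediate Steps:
z(n, a) = 1/2 + a/4 + n/4 (z(n, a) = ((n + a) + 2)/4 = ((a + n) + 2)/4 = (2 + a + n)/4 = 1/2 + a/4 + n/4)
g(N, W) = N*(3 + W)
E(v) = 2 + v/4 (E(v) = 1/2 + v/4 + (1/4)*6 = 1/2 + v/4 + 3/2 = 2 + v/4)
P(o) = -4 - 336*o (P(o) = -2*((2 + (1/4)*0) + (o*(3 + 4))*24) = -2*((2 + 0) + (o*7)*24) = -2*(2 + (7*o)*24) = -2*(2 + 168*o) = -4 - 336*o)
(-3730611 - 812296)*(-1399698 + P(2030)) = (-3730611 - 812296)*(-1399698 + (-4 - 336*2030)) = -4542907*(-1399698 + (-4 - 682080)) = -4542907*(-1399698 - 682084) = -4542907*(-2081782) = 9457342020274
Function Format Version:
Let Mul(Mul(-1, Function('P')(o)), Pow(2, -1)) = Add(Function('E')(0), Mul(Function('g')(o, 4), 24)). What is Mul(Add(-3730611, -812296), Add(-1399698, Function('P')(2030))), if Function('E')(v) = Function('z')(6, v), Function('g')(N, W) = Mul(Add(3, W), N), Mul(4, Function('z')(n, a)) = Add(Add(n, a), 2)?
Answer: 9457342020274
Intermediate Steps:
Function('z')(n, a) = Add(Rational(1, 2), Mul(Rational(1, 4), a), Mul(Rational(1, 4), n)) (Function('z')(n, a) = Mul(Rational(1, 4), Add(Add(n, a), 2)) = Mul(Rational(1, 4), Add(Add(a, n), 2)) = Mul(Rational(1, 4), Add(2, a, n)) = Add(Rational(1, 2), Mul(Rational(1, 4), a), Mul(Rational(1, 4), n)))
Function('g')(N, W) = Mul(N, Add(3, W))
Function('E')(v) = Add(2, Mul(Rational(1, 4), v)) (Function('E')(v) = Add(Rational(1, 2), Mul(Rational(1, 4), v), Mul(Rational(1, 4), 6)) = Add(Rational(1, 2), Mul(Rational(1, 4), v), Rational(3, 2)) = Add(2, Mul(Rational(1, 4), v)))
Function('P')(o) = Add(-4, Mul(-336, o)) (Function('P')(o) = Mul(-2, Add(Add(2, Mul(Rational(1, 4), 0)), Mul(Mul(o, Add(3, 4)), 24))) = Mul(-2, Add(Add(2, 0), Mul(Mul(o, 7), 24))) = Mul(-2, Add(2, Mul(Mul(7, o), 24))) = Mul(-2, Add(2, Mul(168, o))) = Add(-4, Mul(-336, o)))
Mul(Add(-3730611, -812296), Add(-1399698, Function('P')(2030))) = Mul(Add(-3730611, -812296), Add(-1399698, Add(-4, Mul(-336, 2030)))) = Mul(-4542907, Add(-1399698, Add(-4, -682080))) = Mul(-4542907, Add(-1399698, -682084)) = Mul(-4542907, -2081782) = 9457342020274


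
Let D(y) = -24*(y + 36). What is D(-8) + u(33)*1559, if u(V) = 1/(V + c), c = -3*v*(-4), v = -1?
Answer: -12553/21 ≈ -597.76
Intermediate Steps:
D(y) = -864 - 24*y (D(y) = -24*(36 + y) = -864 - 24*y)
c = -12 (c = -3*(-1)*(-4) = 3*(-4) = -12)
u(V) = 1/(-12 + V) (u(V) = 1/(V - 12) = 1/(-12 + V))
D(-8) + u(33)*1559 = (-864 - 24*(-8)) + 1559/(-12 + 33) = (-864 + 192) + 1559/21 = -672 + (1/21)*1559 = -672 + 1559/21 = -12553/21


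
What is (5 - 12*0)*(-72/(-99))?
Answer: 40/11 ≈ 3.6364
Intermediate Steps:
(5 - 12*0)*(-72/(-99)) = (5 + 0)*(-72*(-1/99)) = 5*(8/11) = 40/11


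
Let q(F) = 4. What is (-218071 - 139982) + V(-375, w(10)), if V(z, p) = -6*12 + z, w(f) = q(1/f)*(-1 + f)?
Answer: -358500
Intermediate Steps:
w(f) = -4 + 4*f (w(f) = 4*(-1 + f) = -4 + 4*f)
V(z, p) = -72 + z
(-218071 - 139982) + V(-375, w(10)) = (-218071 - 139982) + (-72 - 375) = -358053 - 447 = -358500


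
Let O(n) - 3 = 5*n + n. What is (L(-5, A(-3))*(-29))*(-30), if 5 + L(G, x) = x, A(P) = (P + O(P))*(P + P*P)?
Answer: -98310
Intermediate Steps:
O(n) = 3 + 6*n (O(n) = 3 + (5*n + n) = 3 + 6*n)
A(P) = (3 + 7*P)*(P + P**2) (A(P) = (P + (3 + 6*P))*(P + P*P) = (3 + 7*P)*(P + P**2))
L(G, x) = -5 + x
(L(-5, A(-3))*(-29))*(-30) = ((-5 - 3*(3 + 7*(-3)**2 + 10*(-3)))*(-29))*(-30) = ((-5 - 3*(3 + 7*9 - 30))*(-29))*(-30) = ((-5 - 3*(3 + 63 - 30))*(-29))*(-30) = ((-5 - 3*36)*(-29))*(-30) = ((-5 - 108)*(-29))*(-30) = -113*(-29)*(-30) = 3277*(-30) = -98310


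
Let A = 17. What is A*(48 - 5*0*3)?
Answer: 816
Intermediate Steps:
A*(48 - 5*0*3) = 17*(48 - 5*0*3) = 17*(48 + 0*3) = 17*(48 + 0) = 17*48 = 816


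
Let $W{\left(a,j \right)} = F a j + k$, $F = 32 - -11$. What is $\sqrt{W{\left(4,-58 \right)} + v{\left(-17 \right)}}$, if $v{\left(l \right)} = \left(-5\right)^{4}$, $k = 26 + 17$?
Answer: $2 i \sqrt{2327} \approx 96.478 i$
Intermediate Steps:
$F = 43$ ($F = 32 + 11 = 43$)
$k = 43$
$v{\left(l \right)} = 625$
$W{\left(a,j \right)} = 43 + 43 a j$ ($W{\left(a,j \right)} = 43 a j + 43 = 43 + 43 a j$)
$\sqrt{W{\left(4,-58 \right)} + v{\left(-17 \right)}} = \sqrt{\left(43 + 43 \cdot 4 \left(-58\right)\right) + 625} = \sqrt{\left(43 - 9976\right) + 625} = \sqrt{-9933 + 625} = \sqrt{-9308} = 2 i \sqrt{2327}$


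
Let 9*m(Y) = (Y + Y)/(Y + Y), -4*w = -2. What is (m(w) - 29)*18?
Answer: -520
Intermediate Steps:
w = ½ (w = -¼*(-2) = ½ ≈ 0.50000)
m(Y) = ⅑ (m(Y) = ((Y + Y)/(Y + Y))/9 = ((2*Y)/((2*Y)))/9 = ((2*Y)*(1/(2*Y)))/9 = (⅑)*1 = ⅑)
(m(w) - 29)*18 = (⅑ - 29)*18 = -260/9*18 = -520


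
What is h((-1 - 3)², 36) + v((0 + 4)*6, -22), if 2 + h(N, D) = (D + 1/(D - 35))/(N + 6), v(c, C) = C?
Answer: -491/22 ≈ -22.318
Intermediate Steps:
h(N, D) = -2 + (D + 1/(-35 + D))/(6 + N) (h(N, D) = -2 + (D + 1/(D - 35))/(N + 6) = -2 + (D + 1/(-35 + D))/(6 + N))
h((-1 - 3)², 36) + v((0 + 4)*6, -22) = (421 + 36² - 47*36 + 70*(-1 - 3)² - 2*36*(-1 - 3)²)/(-210 - 35*(-1 - 3)² + 6*36 + 36*(-1 - 3)²) - 22 = (421 + 1296 - 1692 + 70*(-4)² - 2*36*(-4)²)/(-210 - 35*(-4)² + 216 + 36*(-4)²) - 22 = (421 + 1296 - 1692 + 70*16 - 2*36*16)/(-210 - 35*16 + 216 + 36*16) - 22 = (421 + 1296 - 1692 + 1120 - 1152)/(-210 - 560 + 216 + 576) - 22 = -7/22 - 22 = -491/22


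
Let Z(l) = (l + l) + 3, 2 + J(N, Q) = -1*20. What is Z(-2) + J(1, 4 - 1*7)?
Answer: -23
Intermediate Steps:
J(N, Q) = -22 (J(N, Q) = -2 - 1*20 = -2 - 20 = -22)
Z(l) = 3 + 2*l (Z(l) = 2*l + 3 = 3 + 2*l)
Z(-2) + J(1, 4 - 1*7) = (3 + 2*(-2)) - 22 = (3 - 4) - 22 = -1 - 22 = -23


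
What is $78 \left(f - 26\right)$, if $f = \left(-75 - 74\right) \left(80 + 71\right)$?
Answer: $-1756950$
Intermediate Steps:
$f = -22499$ ($f = \left(-149\right) 151 = -22499$)
$78 \left(f - 26\right) = 78 \left(-22499 - 26\right) = 78 \left(-22525\right) = -1756950$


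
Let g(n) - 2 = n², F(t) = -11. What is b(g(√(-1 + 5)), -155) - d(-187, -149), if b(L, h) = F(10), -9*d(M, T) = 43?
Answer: -56/9 ≈ -6.2222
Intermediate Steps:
d(M, T) = -43/9 (d(M, T) = -⅑*43 = -43/9)
g(n) = 2 + n²
b(L, h) = -11
b(g(√(-1 + 5)), -155) - d(-187, -149) = -11 - 1*(-43/9) = -11 + 43/9 = -56/9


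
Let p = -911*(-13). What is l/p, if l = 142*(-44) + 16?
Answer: -6232/11843 ≈ -0.52622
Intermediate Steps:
p = 11843
l = -6232 (l = -6248 + 16 = -6232)
l/p = -6232/11843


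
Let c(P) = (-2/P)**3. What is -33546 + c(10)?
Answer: -4193251/125 ≈ -33546.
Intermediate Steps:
c(P) = -8/P**3
-33546 + c(10) = -33546 - 8/10**3 = -33546 - 8*1/1000 = -33546 - 1/125 = -4193251/125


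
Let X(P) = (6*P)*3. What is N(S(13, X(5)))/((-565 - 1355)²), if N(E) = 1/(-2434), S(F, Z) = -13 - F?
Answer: -1/8972697600 ≈ -1.1145e-10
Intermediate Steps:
X(P) = 18*P
N(E) = -1/2434
N(S(13, X(5)))/((-565 - 1355)²) = -1/(2434*(-565 - 1355)²) = -1/(2434*((-1920)²)) = -1/2434/3686400 = -1/2434*1/3686400 = -1/8972697600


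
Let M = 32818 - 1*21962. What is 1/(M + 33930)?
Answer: 1/44786 ≈ 2.2328e-5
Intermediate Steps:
M = 10856 (M = 32818 - 21962 = 10856)
1/(M + 33930) = 1/(10856 + 33930) = 1/44786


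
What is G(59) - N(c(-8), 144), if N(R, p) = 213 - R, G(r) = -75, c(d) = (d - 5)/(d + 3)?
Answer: -1427/5 ≈ -285.40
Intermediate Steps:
c(d) = (-5 + d)/(3 + d)
G(59) - N(c(-8), 144) = -75 - (213 - (-5 - 8)/(3 - 8)) = -75 - (213 - (-13)/(-5)) = -75 - (213 - (-1)*(-13)/5) = -75 - (213 - 1*13/5) = -75 - (213 - 13/5) = -75 - 1*1052/5 = -75 - 1052/5 = -1427/5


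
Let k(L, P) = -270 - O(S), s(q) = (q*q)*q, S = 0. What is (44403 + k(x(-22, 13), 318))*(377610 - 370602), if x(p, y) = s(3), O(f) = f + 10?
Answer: 309213984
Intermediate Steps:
O(f) = 10 + f
s(q) = q**3 (s(q) = q**2*q = q**3)
x(p, y) = 27 (x(p, y) = 3**3 = 27)
k(L, P) = -280 (k(L, P) = -270 - (10 + 0) = -270 - 1*10 = -270 - 10 = -280)
(44403 + k(x(-22, 13), 318))*(377610 - 370602) = (44403 - 280)*(377610 - 370602) = 44123*7008 = 309213984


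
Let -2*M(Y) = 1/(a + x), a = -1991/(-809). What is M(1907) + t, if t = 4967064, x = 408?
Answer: 3298756345255/664126 ≈ 4.9671e+6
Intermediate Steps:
a = 1991/809 (a = -1991*(-1/809) = 1991/809 ≈ 2.4611)
M(Y) = -809/664126 (M(Y) = -1/(2*(1991/809 + 408)) = -1/(2*332063/809) = -½*809/332063 = -809/664126)
M(1907) + t = -809/664126 + 4967064 = 3298756345255/664126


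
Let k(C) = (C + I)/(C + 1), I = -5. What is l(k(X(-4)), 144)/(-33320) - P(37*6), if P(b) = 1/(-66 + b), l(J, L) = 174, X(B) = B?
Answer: -3779/324870 ≈ -0.011632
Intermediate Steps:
k(C) = (-5 + C)/(1 + C) (k(C) = (C - 5)/(C + 1) = (-5 + C)/(1 + C))
l(k(X(-4)), 144)/(-33320) - P(37*6) = 174/(-33320) - 1/(-66 + 37*6) = 174*(-1/33320) - 1/(-66 + 222) = -87/16660 - 1/156 = -3779/324870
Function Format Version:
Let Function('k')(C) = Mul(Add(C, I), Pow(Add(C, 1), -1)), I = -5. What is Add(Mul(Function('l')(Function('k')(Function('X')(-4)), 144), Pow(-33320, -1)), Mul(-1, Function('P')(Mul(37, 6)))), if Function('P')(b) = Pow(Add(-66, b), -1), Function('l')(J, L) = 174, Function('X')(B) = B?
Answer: Rational(-3779, 324870) ≈ -0.011632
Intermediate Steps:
Function('k')(C) = Mul(Pow(Add(1, C), -1), Add(-5, C)) (Function('k')(C) = Mul(Add(C, -5), Pow(Add(C, 1), -1)) = Mul(Add(-5, C), Pow(Add(1, C), -1)) = Mul(Pow(Add(1, C), -1), Add(-5, C)))
Add(Mul(Function('l')(Function('k')(Function('X')(-4)), 144), Pow(-33320, -1)), Mul(-1, Function('P')(Mul(37, 6)))) = Add(Mul(174, Pow(-33320, -1)), Mul(-1, Pow(Add(-66, Mul(37, 6)), -1))) = Add(Mul(174, Rational(-1, 33320)), Mul(-1, Pow(Add(-66, 222), -1))) = Add(Rational(-87, 16660), Mul(-1, Pow(156, -1))) = Add(Rational(-87, 16660), Mul(-1, Rational(1, 156))) = Add(Rational(-87, 16660), Rational(-1, 156)) = Rational(-3779, 324870)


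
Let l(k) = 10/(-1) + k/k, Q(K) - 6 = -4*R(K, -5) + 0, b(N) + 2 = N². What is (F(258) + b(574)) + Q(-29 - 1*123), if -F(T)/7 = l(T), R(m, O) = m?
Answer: 330151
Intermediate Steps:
b(N) = -2 + N²
Q(K) = 6 - 4*K (Q(K) = 6 + (-4*K + 0) = 6 - 4*K)
l(k) = -9 (l(k) = 10*(-1) + 1 = -10 + 1 = -9)
F(T) = 63 (F(T) = -7*(-9) = 63)
(F(258) + b(574)) + Q(-29 - 1*123) = (63 + (-2 + 574²)) + (6 - 4*(-29 - 1*123)) = (63 + (-2 + 329476)) + (6 - 4*(-29 - 123)) = (63 + 329474) + (6 - 4*(-152)) = 329537 + (6 + 608) = 329537 + 614 = 330151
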